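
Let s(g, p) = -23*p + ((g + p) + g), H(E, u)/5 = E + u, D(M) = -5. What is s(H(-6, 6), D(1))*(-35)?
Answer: -3850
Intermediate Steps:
H(E, u) = 5*E + 5*u (H(E, u) = 5*(E + u) = 5*E + 5*u)
s(g, p) = -22*p + 2*g (s(g, p) = -23*p + (p + 2*g) = -22*p + 2*g)
s(H(-6, 6), D(1))*(-35) = (-22*(-5) + 2*(5*(-6) + 5*6))*(-35) = (110 + 2*(-30 + 30))*(-35) = (110 + 2*0)*(-35) = (110 + 0)*(-35) = 110*(-35) = -3850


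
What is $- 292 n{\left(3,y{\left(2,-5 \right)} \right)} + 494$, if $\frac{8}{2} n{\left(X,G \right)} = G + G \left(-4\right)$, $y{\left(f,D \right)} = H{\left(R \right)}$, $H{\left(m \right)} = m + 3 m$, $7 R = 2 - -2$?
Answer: $\frac{6962}{7} \approx 994.57$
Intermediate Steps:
$R = \frac{4}{7}$ ($R = \frac{2 - -2}{7} = \frac{2 + 2}{7} = \frac{1}{7} \cdot 4 = \frac{4}{7} \approx 0.57143$)
$H{\left(m \right)} = 4 m$
$y{\left(f,D \right)} = \frac{16}{7}$ ($y{\left(f,D \right)} = 4 \cdot \frac{4}{7} = \frac{16}{7}$)
$n{\left(X,G \right)} = - \frac{3 G}{4}$ ($n{\left(X,G \right)} = \frac{G + G \left(-4\right)}{4} = \frac{G - 4 G}{4} = \frac{\left(-3\right) G}{4} = - \frac{3 G}{4}$)
$- 292 n{\left(3,y{\left(2,-5 \right)} \right)} + 494 = - 292 \left(\left(- \frac{3}{4}\right) \frac{16}{7}\right) + 494 = \left(-292\right) \left(- \frac{12}{7}\right) + 494 = \frac{3504}{7} + 494 = \frac{6962}{7}$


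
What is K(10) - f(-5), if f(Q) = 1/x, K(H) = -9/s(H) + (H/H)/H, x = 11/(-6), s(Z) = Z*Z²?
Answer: 7001/11000 ≈ 0.63645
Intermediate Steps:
s(Z) = Z³
x = -11/6 (x = 11*(-⅙) = -11/6 ≈ -1.8333)
K(H) = 1/H - 9/H³ (K(H) = -9/H³ + (H/H)/H = -9/H³ + 1/H = 1/H - 9/H³)
f(Q) = -6/11 (f(Q) = 1/(-11/6) = -6/11)
K(10) - f(-5) = (-9 + 10²)/10³ - 1*(-6/11) = (-9 + 100)/1000 + 6/11 = (1/1000)*91 + 6/11 = 91/1000 + 6/11 = 7001/11000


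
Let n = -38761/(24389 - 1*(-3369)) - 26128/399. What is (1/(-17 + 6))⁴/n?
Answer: -11075442/10844979072983 ≈ -1.0212e-6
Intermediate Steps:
n = -740726663/11075442 (n = -38761/(24389 + 3369) - 26128*1/399 = -38761/27758 - 26128/399 = -740726663/11075442 ≈ -66.880)
(1/(-17 + 6))⁴/n = (1/(-17 + 6))⁴/(-740726663/11075442) = (1/(-11))⁴*(-11075442/740726663) = (-1/11)⁴*(-11075442/740726663) = (1/14641)*(-11075442/740726663) = -11075442/10844979072983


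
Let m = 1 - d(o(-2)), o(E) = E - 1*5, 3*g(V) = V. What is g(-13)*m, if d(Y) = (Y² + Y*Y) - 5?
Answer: 1196/3 ≈ 398.67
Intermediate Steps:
g(V) = V/3
o(E) = -5 + E (o(E) = E - 5 = -5 + E)
d(Y) = -5 + 2*Y² (d(Y) = (Y² + Y²) - 5 = 2*Y² - 5 = -5 + 2*Y²)
m = -92 (m = 1 - (-5 + 2*(-5 - 2)²) = 1 - (-5 + 2*(-7)²) = 1 - (-5 + 2*49) = 1 - (-5 + 98) = 1 - 1*93 = 1 - 93 = -92)
g(-13)*m = ((⅓)*(-13))*(-92) = -13/3*(-92) = 1196/3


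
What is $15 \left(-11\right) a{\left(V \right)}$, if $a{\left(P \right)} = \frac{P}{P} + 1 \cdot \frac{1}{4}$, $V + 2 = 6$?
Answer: $- \frac{825}{4} \approx -206.25$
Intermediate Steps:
$V = 4$ ($V = -2 + 6 = 4$)
$a{\left(P \right)} = \frac{5}{4}$ ($a{\left(P \right)} = 1 + 1 \cdot \frac{1}{4} = 1 + \frac{1}{4} = \frac{5}{4}$)
$15 \left(-11\right) a{\left(V \right)} = 15 \left(-11\right) \frac{5}{4} = \left(-165\right) \frac{5}{4} = - \frac{825}{4}$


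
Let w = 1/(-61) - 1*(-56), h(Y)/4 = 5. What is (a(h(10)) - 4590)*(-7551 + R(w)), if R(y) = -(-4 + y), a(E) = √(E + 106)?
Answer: 2128759380/61 - 1391346*√14/61 ≈ 3.4812e+7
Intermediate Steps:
h(Y) = 20 (h(Y) = 4*5 = 20)
w = 3415/61 (w = -1/61 + 56 = 3415/61 ≈ 55.984)
a(E) = √(106 + E)
R(y) = 4 - y
(a(h(10)) - 4590)*(-7551 + R(w)) = (√(106 + 20) - 4590)*(-7551 + (4 - 1*3415/61)) = (√126 - 4590)*(-7551 + (4 - 3415/61)) = (3*√14 - 4590)*(-7551 - 3171/61) = (-4590 + 3*√14)*(-463782/61) = 2128759380/61 - 1391346*√14/61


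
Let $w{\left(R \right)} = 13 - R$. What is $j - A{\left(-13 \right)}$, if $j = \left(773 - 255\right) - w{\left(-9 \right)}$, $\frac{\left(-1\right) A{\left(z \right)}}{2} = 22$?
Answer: $540$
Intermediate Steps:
$A{\left(z \right)} = -44$ ($A{\left(z \right)} = \left(-2\right) 22 = -44$)
$j = 496$ ($j = \left(773 - 255\right) - \left(13 - -9\right) = \left(773 - 255\right) - \left(13 + 9\right) = 518 - 22 = 496$)
$j - A{\left(-13 \right)} = 496 - -44 = 496 + 44 = 540$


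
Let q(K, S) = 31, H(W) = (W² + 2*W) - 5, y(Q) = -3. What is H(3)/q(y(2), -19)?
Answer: 10/31 ≈ 0.32258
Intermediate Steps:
H(W) = -5 + W² + 2*W
H(3)/q(y(2), -19) = (-5 + 3² + 2*3)/31 = (-5 + 9 + 6)*(1/31) = 10*(1/31) = 10/31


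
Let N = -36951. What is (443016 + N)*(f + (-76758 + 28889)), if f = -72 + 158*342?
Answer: 2474966175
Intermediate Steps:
f = 53964 (f = -72 + 54036 = 53964)
(443016 + N)*(f + (-76758 + 28889)) = (443016 - 36951)*(53964 + (-76758 + 28889)) = 406065*(53964 - 47869) = 406065*6095 = 2474966175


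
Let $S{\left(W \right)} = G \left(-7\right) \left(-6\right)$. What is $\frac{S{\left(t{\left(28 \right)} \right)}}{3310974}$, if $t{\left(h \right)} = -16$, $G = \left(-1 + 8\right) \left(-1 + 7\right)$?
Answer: $\frac{98}{183943} \approx 0.00053277$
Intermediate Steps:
$G = 42$ ($G = 7 \cdot 6 = 42$)
$S{\left(W \right)} = 1764$ ($S{\left(W \right)} = 42 \left(-7\right) \left(-6\right) = \left(-294\right) \left(-6\right) = 1764$)
$\frac{S{\left(t{\left(28 \right)} \right)}}{3310974} = \frac{1764}{3310974} = 1764 \cdot \frac{1}{3310974} = \frac{98}{183943}$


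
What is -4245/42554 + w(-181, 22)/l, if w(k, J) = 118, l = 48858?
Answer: -101190419/1039551666 ≈ -0.097340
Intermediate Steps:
-4245/42554 + w(-181, 22)/l = -4245/42554 + 118/48858 = -4245*1/42554 + 118*(1/48858) = -4245/42554 + 59/24429 = -101190419/1039551666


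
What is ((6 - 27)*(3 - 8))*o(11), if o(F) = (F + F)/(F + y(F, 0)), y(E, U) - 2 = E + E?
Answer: 66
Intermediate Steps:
y(E, U) = 2 + 2*E (y(E, U) = 2 + (E + E) = 2 + 2*E)
o(F) = 2*F/(2 + 3*F) (o(F) = (F + F)/(F + (2 + 2*F)) = (2*F)/(2 + 3*F) = 2*F/(2 + 3*F))
((6 - 27)*(3 - 8))*o(11) = ((6 - 27)*(3 - 8))*(2*11/(2 + 3*11)) = (-21*(-5))*(2*11/(2 + 33)) = 105*(2*11/35) = 105*(2*11*(1/35)) = 105*(22/35) = 66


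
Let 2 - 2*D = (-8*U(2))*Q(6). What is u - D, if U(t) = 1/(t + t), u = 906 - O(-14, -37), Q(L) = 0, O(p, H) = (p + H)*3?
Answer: 1058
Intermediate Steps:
O(p, H) = 3*H + 3*p (O(p, H) = (H + p)*3 = 3*H + 3*p)
u = 1059 (u = 906 - (3*(-37) + 3*(-14)) = 906 - (-111 - 42) = 906 - 1*(-153) = 906 + 153 = 1059)
U(t) = 1/(2*t)
D = 1 (D = 1 - (-4/2)*0/2 = 1 - (-8*1/4)*0/2 = 1 - (-1)*0 = 1 - 1/2*0 = 1 + 0 = 1)
u - D = 1059 - 1*1 = 1059 - 1 = 1058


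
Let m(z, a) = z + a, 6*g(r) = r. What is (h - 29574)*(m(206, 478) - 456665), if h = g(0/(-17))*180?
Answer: 13485182094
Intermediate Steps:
g(r) = r/6
m(z, a) = a + z
h = 0 (h = ((0/(-17))/6)*180 = ((0*(-1/17))/6)*180 = ((⅙)*0)*180 = 0*180 = 0)
(h - 29574)*(m(206, 478) - 456665) = (0 - 29574)*((478 + 206) - 456665) = -29574*(684 - 456665) = -29574*(-455981) = 13485182094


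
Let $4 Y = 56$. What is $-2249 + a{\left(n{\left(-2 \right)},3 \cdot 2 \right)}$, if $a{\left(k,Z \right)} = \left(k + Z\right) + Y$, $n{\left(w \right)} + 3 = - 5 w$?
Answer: $-2222$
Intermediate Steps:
$Y = 14$ ($Y = \frac{1}{4} \cdot 56 = 14$)
$n{\left(w \right)} = -3 - 5 w$
$a{\left(k,Z \right)} = 14 + Z + k$ ($a{\left(k,Z \right)} = \left(k + Z\right) + 14 = \left(Z + k\right) + 14 = 14 + Z + k$)
$-2249 + a{\left(n{\left(-2 \right)},3 \cdot 2 \right)} = -2249 + \left(14 + 3 \cdot 2 - -7\right) = -2249 + \left(14 + 6 + \left(-3 + 10\right)\right) = -2249 + \left(14 + 6 + 7\right) = -2249 + 27 = -2222$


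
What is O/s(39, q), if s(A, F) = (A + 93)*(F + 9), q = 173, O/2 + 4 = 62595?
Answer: 62591/12012 ≈ 5.2107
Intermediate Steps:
O = 125182 (O = -8 + 2*62595 = -8 + 125190 = 125182)
s(A, F) = (9 + F)*(93 + A) (s(A, F) = (93 + A)*(9 + F) = (9 + F)*(93 + A))
O/s(39, q) = 125182/(837 + 9*39 + 93*173 + 39*173) = 125182/(837 + 351 + 16089 + 6747) = 125182/24024 = 125182*(1/24024) = 62591/12012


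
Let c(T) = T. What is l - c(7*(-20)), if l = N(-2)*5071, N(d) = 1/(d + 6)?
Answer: 5631/4 ≈ 1407.8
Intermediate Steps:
N(d) = 1/(6 + d)
l = 5071/4 (l = 5071/(6 - 2) = 5071/4 ≈ 1267.8)
l - c(7*(-20)) = 5071/4 - 7*(-20) = 5071/4 - 1*(-140) = 5071/4 + 140 = 5631/4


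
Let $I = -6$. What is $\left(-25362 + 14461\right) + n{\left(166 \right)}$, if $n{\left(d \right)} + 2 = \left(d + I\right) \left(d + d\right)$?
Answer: $42217$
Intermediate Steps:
$n{\left(d \right)} = -2 + 2 d \left(-6 + d\right)$ ($n{\left(d \right)} = -2 + \left(d - 6\right) \left(d + d\right) = -2 + \left(-6 + d\right) 2 d = -2 + 2 d \left(-6 + d\right)$)
$\left(-25362 + 14461\right) + n{\left(166 \right)} = \left(-25362 + 14461\right) - \left(1994 - 55112\right) = -10901 - -53118 = -10901 + 53118 = 42217$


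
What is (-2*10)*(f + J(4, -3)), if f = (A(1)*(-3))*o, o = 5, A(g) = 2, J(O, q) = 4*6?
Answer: 120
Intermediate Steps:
J(O, q) = 24
f = -30 (f = (2*(-3))*5 = -6*5 = -30)
(-2*10)*(f + J(4, -3)) = (-2*10)*(-30 + 24) = -20*(-6) = 120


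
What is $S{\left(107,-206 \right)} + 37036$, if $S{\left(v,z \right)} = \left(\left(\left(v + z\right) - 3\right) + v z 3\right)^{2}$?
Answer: $4386185020$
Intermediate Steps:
$S{\left(v,z \right)} = \left(-3 + v + z + 3 v z\right)^{2}$ ($S{\left(v,z \right)} = \left(\left(-3 + v + z\right) + 3 v z\right)^{2} = \left(-3 + v + z + 3 v z\right)^{2}$)
$S{\left(107,-206 \right)} + 37036 = \left(-3 + 107 - 206 + 3 \cdot 107 \left(-206\right)\right)^{2} + 37036 = \left(-3 + 107 - 206 - 66126\right)^{2} + 37036 = \left(-66228\right)^{2} + 37036 = 4386147984 + 37036 = 4386185020$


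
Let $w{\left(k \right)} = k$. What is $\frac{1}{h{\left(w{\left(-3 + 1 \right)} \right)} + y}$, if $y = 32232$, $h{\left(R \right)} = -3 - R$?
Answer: $\frac{1}{32231} \approx 3.1026 \cdot 10^{-5}$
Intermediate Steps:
$\frac{1}{h{\left(w{\left(-3 + 1 \right)} \right)} + y} = \frac{1}{\left(-3 - \left(-3 + 1\right)\right) + 32232} = \frac{1}{\left(-3 - -2\right) + 32232} = \frac{1}{\left(-3 + 2\right) + 32232} = \frac{1}{-1 + 32232} = \frac{1}{32231}$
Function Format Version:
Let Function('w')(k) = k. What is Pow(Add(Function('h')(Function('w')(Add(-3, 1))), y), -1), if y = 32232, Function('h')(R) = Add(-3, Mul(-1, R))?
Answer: Rational(1, 32231) ≈ 3.1026e-5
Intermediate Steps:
Pow(Add(Function('h')(Function('w')(Add(-3, 1))), y), -1) = Pow(Add(Add(-3, Mul(-1, Add(-3, 1))), 32232), -1) = Pow(Add(Add(-3, Mul(-1, -2)), 32232), -1) = Pow(Add(Add(-3, 2), 32232), -1) = Pow(Add(-1, 32232), -1) = Pow(32231, -1) = Rational(1, 32231)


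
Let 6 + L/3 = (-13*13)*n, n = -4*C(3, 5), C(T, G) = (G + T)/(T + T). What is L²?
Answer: 7214596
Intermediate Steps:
C(T, G) = (G + T)/(2*T) (C(T, G) = (G + T)/((2*T)) = (G + T)*(1/(2*T)) = (G + T)/(2*T))
n = -16/3 (n = -2*(5 + 3)/3 = -2*8/3 = -4*4/3 = -16/3 ≈ -5.3333)
L = 2686 (L = -18 + 3*(-13*13*(-16/3)) = -18 + 3*(-169*(-16/3)) = -18 + 3*(2704/3) = -18 + 2704 = 2686)
L² = 2686² = 7214596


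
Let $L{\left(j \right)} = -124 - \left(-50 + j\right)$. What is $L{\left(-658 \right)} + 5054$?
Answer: $5638$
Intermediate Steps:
$L{\left(j \right)} = -74 - j$
$L{\left(-658 \right)} + 5054 = \left(-74 - -658\right) + 5054 = \left(-74 + 658\right) + 5054 = 584 + 5054 = 5638$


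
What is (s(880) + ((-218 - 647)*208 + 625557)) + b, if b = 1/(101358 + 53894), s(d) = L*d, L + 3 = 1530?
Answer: 277807463045/155252 ≈ 1.7894e+6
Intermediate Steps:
L = 1527 (L = -3 + 1530 = 1527)
s(d) = 1527*d
b = 1/155252 ≈ 6.4411e-6
(s(880) + ((-218 - 647)*208 + 625557)) + b = (1527*880 + ((-218 - 647)*208 + 625557)) + 1/155252 = (1343760 + (-865*208 + 625557)) + 1/155252 = (1343760 + (-179920 + 625557)) + 1/155252 = (1343760 + 445637) + 1/155252 = 1789397 + 1/155252 = 277807463045/155252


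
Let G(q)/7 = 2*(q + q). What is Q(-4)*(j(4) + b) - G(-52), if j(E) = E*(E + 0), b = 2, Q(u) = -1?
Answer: 1438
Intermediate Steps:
G(q) = 28*q (G(q) = 7*(2*(q + q)) = 7*(2*(2*q)) = 7*(4*q) = 28*q)
j(E) = E² (j(E) = E*E = E²)
Q(-4)*(j(4) + b) - G(-52) = -(4² + 2) - 28*(-52) = -(16 + 2) - 1*(-1456) = -1*18 + 1456 = -18 + 1456 = 1438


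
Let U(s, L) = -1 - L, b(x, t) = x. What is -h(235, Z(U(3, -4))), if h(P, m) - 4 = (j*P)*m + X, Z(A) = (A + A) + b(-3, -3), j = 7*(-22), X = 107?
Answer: 108459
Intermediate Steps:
j = -154
Z(A) = -3 + 2*A (Z(A) = (A + A) - 3 = 2*A - 3 = -3 + 2*A)
h(P, m) = 111 - 154*P*m (h(P, m) = 4 + ((-154*P)*m + 107) = 4 + (-154*P*m + 107) = 4 + (107 - 154*P*m) = 111 - 154*P*m)
-h(235, Z(U(3, -4))) = -(111 - 154*235*(-3 + 2*(-1 - 1*(-4)))) = -(111 - 154*235*(-3 + 2*(-1 + 4))) = -(111 - 154*235*(-3 + 2*3)) = -(111 - 154*235*(-3 + 6)) = -(111 - 154*235*3) = -(111 - 108570) = -1*(-108459) = 108459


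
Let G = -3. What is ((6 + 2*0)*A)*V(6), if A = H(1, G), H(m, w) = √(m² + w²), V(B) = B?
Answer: 36*√10 ≈ 113.84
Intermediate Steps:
A = √10 (A = √(1² + (-3)²) = √(1 + 9) = √10 ≈ 3.1623)
((6 + 2*0)*A)*V(6) = ((6 + 2*0)*√10)*6 = ((6 + 0)*√10)*6 = (6*√10)*6 = 36*√10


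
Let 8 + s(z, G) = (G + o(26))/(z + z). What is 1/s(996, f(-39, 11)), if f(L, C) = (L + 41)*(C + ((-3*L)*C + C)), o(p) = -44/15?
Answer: -14940/99907 ≈ -0.14954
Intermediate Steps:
o(p) = -44/15 (o(p) = -44*1/15 = -44/15)
f(L, C) = (41 + L)*(2*C - 3*C*L) (f(L, C) = (41 + L)*(C + (-3*C*L + C)) = (41 + L)*(C + (C - 3*C*L)) = (41 + L)*(2*C - 3*C*L))
s(z, G) = -8 + (-44/15 + G)/(2*z) (s(z, G) = -8 + (G - 44/15)/(z + z) = -8 + (-44/15 + G)/((2*z)) = -8 + (-44/15 + G)*(1/(2*z)) = -8 + (-44/15 + G)/(2*z))
1/s(996, f(-39, 11)) = 1/((1/30)*(-44 - 240*996 + 15*(11*(82 - 121*(-39) - 3*(-39)²)))/996) = 1/((1/30)*(1/996)*(-44 - 239040 + 15*(11*(82 + 4719 - 3*1521)))) = 1/((1/30)*(1/996)*(-44 - 239040 + 15*(11*(82 + 4719 - 4563)))) = 1/((1/30)*(1/996)*(-44 - 239040 + 15*(11*238))) = 1/((1/30)*(1/996)*(-44 - 239040 + 15*2618)) = 1/((1/30)*(1/996)*(-44 - 239040 + 39270)) = 1/((1/30)*(1/996)*(-199814)) = 1/(-99907/14940) = -14940/99907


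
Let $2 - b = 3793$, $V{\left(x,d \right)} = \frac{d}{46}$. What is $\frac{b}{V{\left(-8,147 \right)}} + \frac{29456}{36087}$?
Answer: $- \frac{2096245850}{1768263} \approx -1185.5$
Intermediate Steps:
$V{\left(x,d \right)} = \frac{d}{46}$ ($V{\left(x,d \right)} = d \frac{1}{46} = \frac{d}{46}$)
$b = -3791$ ($b = 2 - 3793 = -3791$)
$\frac{b}{V{\left(-8,147 \right)}} + \frac{29456}{36087} = - \frac{3791}{\frac{1}{46} \cdot 147} + \frac{29456}{36087} = - \frac{3791}{\frac{147}{46}} + 29456 \cdot \frac{1}{36087} = \left(-3791\right) \frac{46}{147} + \frac{29456}{36087} = - \frac{174386}{147} + \frac{29456}{36087} = - \frac{2096245850}{1768263}$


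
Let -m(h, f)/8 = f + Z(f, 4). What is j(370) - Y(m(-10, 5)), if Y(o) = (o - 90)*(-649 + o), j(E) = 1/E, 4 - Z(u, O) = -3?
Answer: -51270899/370 ≈ -1.3857e+5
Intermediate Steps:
Z(u, O) = 7 (Z(u, O) = 4 - 1*(-3) = 4 + 3 = 7)
m(h, f) = -56 - 8*f (m(h, f) = -8*(f + 7) = -8*(7 + f) = -56 - 8*f)
Y(o) = (-649 + o)*(-90 + o) (Y(o) = (-90 + o)*(-649 + o) = (-649 + o)*(-90 + o))
j(370) - Y(m(-10, 5)) = 1/370 - (58410 + (-56 - 8*5)² - 739*(-56 - 8*5)) = 1/370 - (58410 + (-56 - 40)² - 739*(-56 - 40)) = 1/370 - (58410 + (-96)² - 739*(-96)) = 1/370 - (58410 + 9216 + 70944) = 1/370 - 1*138570 = 1/370 - 138570 = -51270899/370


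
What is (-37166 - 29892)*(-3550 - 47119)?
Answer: 3397761802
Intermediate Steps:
(-37166 - 29892)*(-3550 - 47119) = -67058*(-50669) = 3397761802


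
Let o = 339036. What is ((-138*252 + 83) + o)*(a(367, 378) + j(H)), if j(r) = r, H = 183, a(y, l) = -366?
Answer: -55694769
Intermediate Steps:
((-138*252 + 83) + o)*(a(367, 378) + j(H)) = ((-138*252 + 83) + 339036)*(-366 + 183) = ((-34776 + 83) + 339036)*(-183) = (-34693 + 339036)*(-183) = 304343*(-183) = -55694769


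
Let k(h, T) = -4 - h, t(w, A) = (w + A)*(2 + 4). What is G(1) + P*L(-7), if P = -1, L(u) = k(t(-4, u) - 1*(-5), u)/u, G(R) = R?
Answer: 64/7 ≈ 9.1429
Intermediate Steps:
t(w, A) = 6*A + 6*w (t(w, A) = (A + w)*6 = 6*A + 6*w)
L(u) = (15 - 6*u)/u (L(u) = (-4 - ((6*u + 6*(-4)) - 1*(-5)))/u = (-4 - ((6*u - 24) + 5))/u = (-4 - ((-24 + 6*u) + 5))/u = (-4 - (-19 + 6*u))/u = (-4 + (19 - 6*u))/u = (15 - 6*u)/u)
G(1) + P*L(-7) = 1 - (-6 + 15/(-7)) = 1 - (-6 + 15*(-⅐)) = 1 - (-6 - 15/7) = 1 - 1*(-57/7) = 1 + 57/7 = 64/7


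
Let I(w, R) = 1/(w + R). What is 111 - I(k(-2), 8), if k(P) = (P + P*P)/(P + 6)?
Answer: 1885/17 ≈ 110.88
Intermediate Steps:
k(P) = (P + P²)/(6 + P)
I(w, R) = 1/(R + w)
111 - I(k(-2), 8) = 111 - 1/(8 - 2*(1 - 2)/(6 - 2)) = 111 - 1/(8 - 2*(-1)/4) = 111 - 1/(8 - 2*¼*(-1)) = 111 - 1/(8 + ½) = 111 - 1/17/2 = 111 - 1*2/17 = 111 - 2/17 = 1885/17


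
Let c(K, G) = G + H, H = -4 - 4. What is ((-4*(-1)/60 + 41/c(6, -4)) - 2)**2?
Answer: 11449/400 ≈ 28.622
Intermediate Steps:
H = -8
c(K, G) = -8 + G (c(K, G) = G - 8 = -8 + G)
((-4*(-1)/60 + 41/c(6, -4)) - 2)**2 = ((-4*(-1)/60 + 41/(-8 - 4)) - 2)**2 = ((4*(1/60) + 41/(-12)) - 2)**2 = ((1/15 + 41*(-1/12)) - 2)**2 = ((1/15 - 41/12) - 2)**2 = (-67/20 - 2)**2 = (-107/20)**2 = 11449/400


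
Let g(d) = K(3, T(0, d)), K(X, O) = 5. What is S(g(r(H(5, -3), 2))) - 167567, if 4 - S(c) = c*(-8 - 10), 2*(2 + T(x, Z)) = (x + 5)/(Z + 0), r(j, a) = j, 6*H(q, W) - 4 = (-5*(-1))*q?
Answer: -167473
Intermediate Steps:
H(q, W) = 2/3 + 5*q/6 (H(q, W) = 2/3 + ((-5*(-1))*q)/6 = 2/3 + (5*q)/6 = 2/3 + 5*q/6)
T(x, Z) = -2 + (5 + x)/(2*Z) (T(x, Z) = -2 + ((x + 5)/(Z + 0))/2 = -2 + ((5 + x)/Z)/2 = -2 + (5 + x)/(2*Z))
g(d) = 5
S(c) = 4 + 18*c (S(c) = 4 - c*(-8 - 10) = 4 - c*(-18) = 4 - (-18)*c = 4 + 18*c)
S(g(r(H(5, -3), 2))) - 167567 = (4 + 18*5) - 167567 = (4 + 90) - 167567 = 94 - 167567 = -167473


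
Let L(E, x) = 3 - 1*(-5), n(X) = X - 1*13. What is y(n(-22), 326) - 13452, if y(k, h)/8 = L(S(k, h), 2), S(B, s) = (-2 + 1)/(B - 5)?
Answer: -13388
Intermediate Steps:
n(X) = -13 + X (n(X) = X - 13 = -13 + X)
S(B, s) = -1/(-5 + B)
L(E, x) = 8 (L(E, x) = 3 + 5 = 8)
y(k, h) = 64 (y(k, h) = 8*8 = 64)
y(n(-22), 326) - 13452 = 64 - 13452 = -13388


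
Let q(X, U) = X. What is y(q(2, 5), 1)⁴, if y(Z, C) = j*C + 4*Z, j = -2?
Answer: 1296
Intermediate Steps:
y(Z, C) = -2*C + 4*Z
y(q(2, 5), 1)⁴ = (-2*1 + 4*2)⁴ = (-2 + 8)⁴ = 6⁴ = 1296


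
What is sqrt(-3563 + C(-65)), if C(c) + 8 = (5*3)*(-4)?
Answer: I*sqrt(3631) ≈ 60.258*I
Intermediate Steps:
C(c) = -68 (C(c) = -8 + (5*3)*(-4) = -8 + 15*(-4) = -8 - 60 = -68)
sqrt(-3563 + C(-65)) = sqrt(-3563 - 68) = sqrt(-3631) = I*sqrt(3631)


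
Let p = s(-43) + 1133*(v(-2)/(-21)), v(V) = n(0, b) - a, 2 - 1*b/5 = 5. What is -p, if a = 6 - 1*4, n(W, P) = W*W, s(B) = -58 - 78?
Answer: 590/21 ≈ 28.095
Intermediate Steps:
b = -15 (b = 10 - 5*5 = 10 - 25 = -15)
s(B) = -136
n(W, P) = W²
a = 2 (a = 6 - 4 = 2)
v(V) = -2 (v(V) = 0² - 1*2 = 0 - 2 = -2)
p = -590/21 (p = -136 + 1133*(-2/(-21)) = -136 + 1133*(-2*(-1/21)) = -136 + 1133*(2/21) = -136 + 2266/21 = -590/21 ≈ -28.095)
-p = -1*(-590/21) = 590/21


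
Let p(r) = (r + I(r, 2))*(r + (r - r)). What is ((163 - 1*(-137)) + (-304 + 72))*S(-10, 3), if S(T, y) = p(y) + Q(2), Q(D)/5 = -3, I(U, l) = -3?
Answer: -1020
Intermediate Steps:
Q(D) = -15 (Q(D) = 5*(-3) = -15)
p(r) = r*(-3 + r) (p(r) = (r - 3)*(r + (r - r)) = (-3 + r)*(r + 0) = (-3 + r)*r = r*(-3 + r))
S(T, y) = -15 + y*(-3 + y) (S(T, y) = y*(-3 + y) - 15 = -15 + y*(-3 + y))
((163 - 1*(-137)) + (-304 + 72))*S(-10, 3) = ((163 - 1*(-137)) + (-304 + 72))*(-15 + 3*(-3 + 3)) = ((163 + 137) - 232)*(-15 + 3*0) = (300 - 232)*(-15 + 0) = 68*(-15) = -1020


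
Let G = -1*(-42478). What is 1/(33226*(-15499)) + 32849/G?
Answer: 4229060515912/5468721514993 ≈ 0.77332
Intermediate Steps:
G = 42478
1/(33226*(-15499)) + 32849/G = 1/(33226*(-15499)) + 32849/42478 = (1/33226)*(-1/15499) + 32849*(1/42478) = -1/514969774 + 32849/42478 = 4229060515912/5468721514993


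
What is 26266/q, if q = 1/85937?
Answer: 2257221242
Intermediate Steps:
q = 1/85937 ≈ 1.1636e-5
26266/q = 26266/(1/85937) = 26266*85937 = 2257221242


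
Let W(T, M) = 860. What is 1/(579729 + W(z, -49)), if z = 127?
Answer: 1/580589 ≈ 1.7224e-6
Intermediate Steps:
1/(579729 + W(z, -49)) = 1/(579729 + 860) = 1/580589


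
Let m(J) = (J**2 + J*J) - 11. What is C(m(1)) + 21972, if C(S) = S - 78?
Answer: 21885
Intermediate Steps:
m(J) = -11 + 2*J**2 (m(J) = (J**2 + J**2) - 11 = 2*J**2 - 11 = -11 + 2*J**2)
C(S) = -78 + S
C(m(1)) + 21972 = (-78 + (-11 + 2*1**2)) + 21972 = (-78 + (-11 + 2*1)) + 21972 = (-78 + (-11 + 2)) + 21972 = (-78 - 9) + 21972 = -87 + 21972 = 21885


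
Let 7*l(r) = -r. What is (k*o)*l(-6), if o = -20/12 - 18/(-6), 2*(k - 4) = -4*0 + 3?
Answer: 44/7 ≈ 6.2857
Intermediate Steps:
k = 11/2 (k = 4 + (-4*0 + 3)/2 = 4 + (0 + 3)/2 = 4 + (½)*3 = 4 + 3/2 = 11/2 ≈ 5.5000)
l(r) = -r/7 (l(r) = (-r)/7 = -r/7)
o = 4/3 (o = -20*1/12 - 18*(-⅙) = -5/3 + 3 = 4/3 ≈ 1.3333)
(k*o)*l(-6) = ((11/2)*(4/3))*(-⅐*(-6)) = (22/3)*(6/7) = 44/7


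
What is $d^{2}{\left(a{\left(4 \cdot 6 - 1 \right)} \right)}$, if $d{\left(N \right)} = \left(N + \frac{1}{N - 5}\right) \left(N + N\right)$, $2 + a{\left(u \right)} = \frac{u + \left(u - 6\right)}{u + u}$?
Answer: $\frac{47585059600}{5563518921} \approx 8.5531$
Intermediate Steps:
$a{\left(u \right)} = -2 + \frac{-6 + 2 u}{2 u}$ ($a{\left(u \right)} = -2 + \frac{u + \left(u - 6\right)}{u + u} = -2 + \frac{u + \left(u - 6\right)}{2 u} = -2 + \left(u + \left(-6 + u\right)\right) \frac{1}{2 u} = -2 + \left(-6 + 2 u\right) \frac{1}{2 u} = -2 + \frac{-6 + 2 u}{2 u}$)
$d{\left(N \right)} = 2 N \left(N + \frac{1}{-5 + N}\right)$ ($d{\left(N \right)} = \left(N + \frac{1}{-5 + N}\right) 2 N = 2 N \left(N + \frac{1}{-5 + N}\right)$)
$d^{2}{\left(a{\left(4 \cdot 6 - 1 \right)} \right)} = \left(\frac{2 \frac{-3 - \left(4 \cdot 6 - 1\right)}{4 \cdot 6 - 1} \left(1 + \left(\frac{-3 - \left(4 \cdot 6 - 1\right)}{4 \cdot 6 - 1}\right)^{2} - 5 \frac{-3 - \left(4 \cdot 6 - 1\right)}{4 \cdot 6 - 1}\right)}{-5 + \frac{-3 - \left(4 \cdot 6 - 1\right)}{4 \cdot 6 - 1}}\right)^{2} = \left(\frac{2 \frac{-3 - \left(24 - 1\right)}{24 - 1} \left(1 + \left(\frac{-3 - \left(24 - 1\right)}{24 - 1}\right)^{2} - 5 \frac{-3 - \left(24 - 1\right)}{24 - 1}\right)}{-5 + \frac{-3 - \left(24 - 1\right)}{24 - 1}}\right)^{2} = \left(\frac{2 \frac{-3 - 23}{23} \left(1 + \left(\frac{-3 - 23}{23}\right)^{2} - 5 \frac{-3 - 23}{23}\right)}{-5 + \frac{-3 - 23}{23}}\right)^{2} = \left(\frac{2 \cdot \frac{1}{23} \left(-26\right) \left(1 + \left(\frac{1}{23} \left(-26\right)\right)^{2} - 5 \cdot \frac{1}{23} \left(-26\right)\right)}{-5 + \frac{1}{23} \left(-26\right)}\right)^{2} = \left(2 \left(- \frac{26}{23}\right) \frac{1}{-5 - \frac{26}{23}} \left(1 + \left(- \frac{26}{23}\right)^{2} - - \frac{130}{23}\right)\right)^{2} = \left(2 \left(- \frac{26}{23}\right) \frac{1}{- \frac{141}{23}} \left(1 + \frac{676}{529} + \frac{130}{23}\right)\right)^{2} = \left(2 \left(- \frac{26}{23}\right) \left(- \frac{23}{141}\right) \frac{4195}{529}\right)^{2} = \left(\frac{218140}{74589}\right)^{2} = \frac{47585059600}{5563518921}$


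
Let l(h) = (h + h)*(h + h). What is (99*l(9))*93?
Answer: 2983068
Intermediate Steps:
l(h) = 4*h**2 (l(h) = (2*h)*(2*h) = 4*h**2)
(99*l(9))*93 = (99*(4*9**2))*93 = (99*(4*81))*93 = (99*324)*93 = 32076*93 = 2983068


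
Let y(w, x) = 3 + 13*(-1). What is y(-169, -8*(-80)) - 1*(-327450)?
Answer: 327440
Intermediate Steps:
y(w, x) = -10 (y(w, x) = 3 - 13 = -10)
y(-169, -8*(-80)) - 1*(-327450) = -10 - 1*(-327450) = -10 + 327450 = 327440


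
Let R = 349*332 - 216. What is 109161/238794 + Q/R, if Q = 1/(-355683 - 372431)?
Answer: 1532035342967669/3351387837214072 ≈ 0.45713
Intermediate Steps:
R = 115652 (R = 115868 - 216 = 115652)
Q = -1/728114 (Q = 1/(-728114) = -1/728114 ≈ -1.3734e-6)
109161/238794 + Q/R = 109161/238794 - 1/728114/115652 = 109161*(1/238794) - 1/728114*1/115652 = 36387/79598 - 1/84207840328 = 1532035342967669/3351387837214072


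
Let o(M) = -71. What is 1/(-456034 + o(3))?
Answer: -1/456105 ≈ -2.1925e-6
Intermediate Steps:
1/(-456034 + o(3)) = 1/(-456034 - 71) = 1/(-456105) = -1/456105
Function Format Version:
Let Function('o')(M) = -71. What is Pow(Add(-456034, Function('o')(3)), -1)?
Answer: Rational(-1, 456105) ≈ -2.1925e-6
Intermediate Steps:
Pow(Add(-456034, Function('o')(3)), -1) = Pow(Add(-456034, -71), -1) = Pow(-456105, -1) = Rational(-1, 456105)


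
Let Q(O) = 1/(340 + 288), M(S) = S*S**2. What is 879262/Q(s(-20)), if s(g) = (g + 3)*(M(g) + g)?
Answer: 552176536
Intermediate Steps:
M(S) = S**3
s(g) = (3 + g)*(g + g**3) (s(g) = (g + 3)*(g**3 + g) = (3 + g)*(g + g**3))
Q(O) = 1/628
879262/Q(s(-20)) = 879262/(1/628) = 879262*628 = 552176536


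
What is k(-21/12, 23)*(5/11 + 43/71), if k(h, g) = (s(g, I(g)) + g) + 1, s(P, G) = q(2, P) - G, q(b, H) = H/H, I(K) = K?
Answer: 1656/781 ≈ 2.1204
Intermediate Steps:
q(b, H) = 1
s(P, G) = 1 - G
k(h, g) = 2 (k(h, g) = ((1 - g) + g) + 1 = 1 + 1 = 2)
k(-21/12, 23)*(5/11 + 43/71) = 2*(5/11 + 43/71) = 2*(828/781) = 1656/781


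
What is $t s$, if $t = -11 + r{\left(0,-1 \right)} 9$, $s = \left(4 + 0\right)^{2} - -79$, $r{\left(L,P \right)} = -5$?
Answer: $-5320$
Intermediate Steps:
$s = 95$ ($s = 4^{2} + 79 = 16 + 79 = 95$)
$t = -56$ ($t = -11 - 45 = -56$)
$t s = \left(-56\right) 95 = -5320$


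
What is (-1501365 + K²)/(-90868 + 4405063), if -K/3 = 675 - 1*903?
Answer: -344503/1438065 ≈ -0.23956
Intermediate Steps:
K = 684 (K = -3*(675 - 1*903) = -3*(675 - 903) = -3*(-228) = 684)
(-1501365 + K²)/(-90868 + 4405063) = (-1501365 + 684²)/(-90868 + 4405063) = (-1501365 + 467856)/4314195 = -1033509*1/4314195 = -344503/1438065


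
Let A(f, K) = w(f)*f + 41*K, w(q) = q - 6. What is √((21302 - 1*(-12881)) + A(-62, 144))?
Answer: √44303 ≈ 210.48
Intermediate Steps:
w(q) = -6 + q
A(f, K) = 41*K + f*(-6 + f) (A(f, K) = (-6 + f)*f + 41*K = f*(-6 + f) + 41*K = 41*K + f*(-6 + f))
√((21302 - 1*(-12881)) + A(-62, 144)) = √((21302 - 1*(-12881)) + (41*144 - 62*(-6 - 62))) = √((21302 + 12881) + (5904 - 62*(-68))) = √(34183 + (5904 + 4216)) = √(34183 + 10120) = √44303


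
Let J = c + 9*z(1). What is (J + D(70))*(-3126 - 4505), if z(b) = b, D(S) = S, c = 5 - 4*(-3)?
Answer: -732576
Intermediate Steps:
c = 17 (c = 5 + 12 = 17)
J = 26 (J = 17 + 9*1 = 17 + 9 = 26)
(J + D(70))*(-3126 - 4505) = (26 + 70)*(-3126 - 4505) = 96*(-7631) = -732576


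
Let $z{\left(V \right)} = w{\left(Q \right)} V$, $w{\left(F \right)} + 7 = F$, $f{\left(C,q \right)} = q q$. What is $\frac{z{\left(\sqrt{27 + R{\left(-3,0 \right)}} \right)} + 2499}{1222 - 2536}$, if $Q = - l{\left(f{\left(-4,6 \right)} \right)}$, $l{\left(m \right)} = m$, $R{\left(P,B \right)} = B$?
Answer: $- \frac{833}{438} + \frac{43 \sqrt{3}}{438} \approx -1.7318$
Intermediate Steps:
$f{\left(C,q \right)} = q^{2}$
$Q = -36$ ($Q = - 6^{2} = \left(-1\right) 36 = -36$)
$w{\left(F \right)} = -7 + F$
$z{\left(V \right)} = - 43 V$ ($z{\left(V \right)} = \left(-7 - 36\right) V = - 43 V$)
$\frac{z{\left(\sqrt{27 + R{\left(-3,0 \right)}} \right)} + 2499}{1222 - 2536} = \frac{- 43 \sqrt{27 + 0} + 2499}{1222 - 2536} = \frac{- 43 \sqrt{27} + 2499}{-1314} = \left(- 43 \cdot 3 \sqrt{3} + 2499\right) \left(- \frac{1}{1314}\right) = \left(- 129 \sqrt{3} + 2499\right) \left(- \frac{1}{1314}\right) = \left(2499 - 129 \sqrt{3}\right) \left(- \frac{1}{1314}\right) = - \frac{833}{438} + \frac{43 \sqrt{3}}{438}$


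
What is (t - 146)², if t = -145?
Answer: 84681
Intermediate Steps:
(t - 146)² = (-145 - 146)² = (-291)² = 84681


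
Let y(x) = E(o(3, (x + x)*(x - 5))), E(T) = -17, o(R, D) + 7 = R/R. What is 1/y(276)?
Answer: -1/17 ≈ -0.058824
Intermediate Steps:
o(R, D) = -6 (o(R, D) = -7 + R/R = -7 + 1 = -6)
y(x) = -17
1/y(276) = 1/(-17) = -1/17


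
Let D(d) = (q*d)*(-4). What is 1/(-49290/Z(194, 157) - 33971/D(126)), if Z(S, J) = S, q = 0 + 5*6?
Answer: -209520/52762459 ≈ -0.0039710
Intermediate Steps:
q = 30 (q = 0 + 30 = 30)
D(d) = -120*d (D(d) = (30*d)*(-4) = -120*d)
1/(-49290/Z(194, 157) - 33971/D(126)) = 1/(-49290/194 - 33971/((-120*126))) = 1/(-49290*1/194 - 33971/(-15120)) = 1/(-24645/97 - 33971*(-1/15120)) = 1/(-24645/97 + 4853/2160) = 1/(-52762459/209520) = -209520/52762459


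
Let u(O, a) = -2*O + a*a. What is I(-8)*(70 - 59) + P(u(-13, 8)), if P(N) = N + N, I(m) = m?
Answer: 92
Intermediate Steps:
u(O, a) = a² - 2*O (u(O, a) = -2*O + a² = a² - 2*O)
P(N) = 2*N
I(-8)*(70 - 59) + P(u(-13, 8)) = -8*(70 - 59) + 2*(8² - 2*(-13)) = -8*11 + 2*(64 + 26) = -88 + 2*90 = -88 + 180 = 92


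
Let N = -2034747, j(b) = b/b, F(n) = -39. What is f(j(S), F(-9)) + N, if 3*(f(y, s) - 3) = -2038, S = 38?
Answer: -6106270/3 ≈ -2.0354e+6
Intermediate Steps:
j(b) = 1
f(y, s) = -2029/3 (f(y, s) = 3 + (⅓)*(-2038) = 3 - 2038/3 = -2029/3)
f(j(S), F(-9)) + N = -2029/3 - 2034747 = -6106270/3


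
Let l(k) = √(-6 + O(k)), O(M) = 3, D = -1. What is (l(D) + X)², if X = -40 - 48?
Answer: (88 - I*√3)² ≈ 7741.0 - 304.84*I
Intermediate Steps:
X = -88
l(k) = I*√3 (l(k) = √(-6 + 3) = √(-3) = I*√3)
(l(D) + X)² = (I*√3 - 88)² = (-88 + I*√3)²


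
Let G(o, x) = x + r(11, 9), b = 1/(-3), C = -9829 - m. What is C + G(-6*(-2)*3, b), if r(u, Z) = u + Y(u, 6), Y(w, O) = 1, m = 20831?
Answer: -91945/3 ≈ -30648.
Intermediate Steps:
r(u, Z) = 1 + u (r(u, Z) = u + 1 = 1 + u)
C = -30660 (C = -9829 - 1*20831 = -9829 - 20831 = -30660)
b = -⅓ ≈ -0.33333
G(o, x) = 12 + x (G(o, x) = x + (1 + 11) = x + 12 = 12 + x)
C + G(-6*(-2)*3, b) = -30660 + (12 - ⅓) = -30660 + 35/3 = -91945/3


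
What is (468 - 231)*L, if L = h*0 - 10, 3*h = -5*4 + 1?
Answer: -2370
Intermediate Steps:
h = -19/3 (h = (-5*4 + 1)/3 = (-20 + 1)/3 = (1/3)*(-19) = -19/3 ≈ -6.3333)
L = -10 (L = -19/3*0 - 10 = 0 - 10 = -10)
(468 - 231)*L = (468 - 231)*(-10) = 237*(-10) = -2370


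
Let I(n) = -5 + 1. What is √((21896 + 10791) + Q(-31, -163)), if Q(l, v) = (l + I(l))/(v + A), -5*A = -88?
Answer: 2*√4319038662/727 ≈ 180.80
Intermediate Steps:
A = 88/5 (A = -⅕*(-88) = 88/5 ≈ 17.600)
I(n) = -4
Q(l, v) = (-4 + l)/(88/5 + v) (Q(l, v) = (l - 4)/(v + 88/5) = (-4 + l)/(88/5 + v))
√((21896 + 10791) + Q(-31, -163)) = √((21896 + 10791) + 5*(-4 - 31)/(88 + 5*(-163))) = √(32687 + 5*(-35)/(88 - 815)) = √(32687 + 5*(-35)/(-727)) = √(32687 + 5*(-1/727)*(-35)) = √(32687 + 175/727) = √(23763624/727) = 2*√4319038662/727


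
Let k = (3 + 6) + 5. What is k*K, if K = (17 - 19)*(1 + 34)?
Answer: -980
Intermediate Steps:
k = 14 (k = 9 + 5 = 14)
K = -70 (K = -2*35 = -70)
k*K = 14*(-70) = -980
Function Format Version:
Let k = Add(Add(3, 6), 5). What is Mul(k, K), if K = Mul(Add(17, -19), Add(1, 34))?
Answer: -980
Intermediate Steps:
k = 14 (k = Add(9, 5) = 14)
K = -70 (K = Mul(-2, 35) = -70)
Mul(k, K) = Mul(14, -70) = -980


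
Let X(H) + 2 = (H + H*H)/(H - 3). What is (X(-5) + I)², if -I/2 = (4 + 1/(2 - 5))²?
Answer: 319225/324 ≈ 985.26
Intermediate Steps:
X(H) = -2 + (H + H²)/(-3 + H) (X(H) = -2 + (H + H*H)/(H - 3) = -2 + (H + H²)/(-3 + H))
I = -242/9 (I = -2*(4 + 1/(2 - 5))² = -2*(4 + 1/(-3))² = -2*(4 - ⅓)² = -2*(11/3)² = -2*121/9 = -242/9 ≈ -26.889)
(X(-5) + I)² = ((6 + (-5)² - 1*(-5))/(-3 - 5) - 242/9)² = ((6 + 25 + 5)/(-8) - 242/9)² = (-⅛*36 - 242/9)² = (-9/2 - 242/9)² = (-565/18)² = 319225/324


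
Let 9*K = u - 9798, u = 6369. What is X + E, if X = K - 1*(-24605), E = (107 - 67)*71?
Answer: 27064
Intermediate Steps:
K = -381 (K = (6369 - 9798)/9 = (1/9)*(-3429) = -381)
E = 2840 (E = 40*71 = 2840)
X = 24224 (X = -381 - 1*(-24605) = -381 + 24605 = 24224)
X + E = 24224 + 2840 = 27064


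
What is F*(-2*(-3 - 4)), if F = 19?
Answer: 266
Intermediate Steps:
F*(-2*(-3 - 4)) = 19*(-2*(-3 - 4)) = 19*(-2*(-7)) = 19*14 = 266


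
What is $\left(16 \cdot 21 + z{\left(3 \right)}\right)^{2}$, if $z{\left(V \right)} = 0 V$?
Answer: $112896$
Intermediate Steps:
$z{\left(V \right)} = 0$
$\left(16 \cdot 21 + z{\left(3 \right)}\right)^{2} = \left(16 \cdot 21 + 0\right)^{2} = \left(336 + 0\right)^{2} = 336^{2} = 112896$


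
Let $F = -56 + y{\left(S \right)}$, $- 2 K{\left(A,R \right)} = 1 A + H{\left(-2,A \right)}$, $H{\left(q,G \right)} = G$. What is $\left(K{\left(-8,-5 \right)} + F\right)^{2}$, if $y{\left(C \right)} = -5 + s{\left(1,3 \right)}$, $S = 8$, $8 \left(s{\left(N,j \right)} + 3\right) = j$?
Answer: $\frac{198025}{64} \approx 3094.1$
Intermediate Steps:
$s{\left(N,j \right)} = -3 + \frac{j}{8}$
$K{\left(A,R \right)} = - A$ ($K{\left(A,R \right)} = - \frac{1 A + A}{2} = - \frac{A + A}{2} = - \frac{2 A}{2} = - A$)
$y{\left(C \right)} = - \frac{61}{8}$ ($y{\left(C \right)} = -5 + \left(-3 + \frac{1}{8} \cdot 3\right) = -5 + \left(-3 + \frac{3}{8}\right) = -5 - \frac{21}{8} = - \frac{61}{8}$)
$F = - \frac{509}{8}$ ($F = -56 - \frac{61}{8} = - \frac{509}{8} \approx -63.625$)
$\left(K{\left(-8,-5 \right)} + F\right)^{2} = \left(\left(-1\right) \left(-8\right) - \frac{509}{8}\right)^{2} = \left(8 - \frac{509}{8}\right)^{2} = \left(- \frac{445}{8}\right)^{2} = \frac{198025}{64}$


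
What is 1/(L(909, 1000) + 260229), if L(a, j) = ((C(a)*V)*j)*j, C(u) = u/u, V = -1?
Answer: -1/739771 ≈ -1.3518e-6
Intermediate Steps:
C(u) = 1
L(a, j) = -j**2 (L(a, j) = ((1*(-1))*j)*j = (-j)*j = -j**2)
1/(L(909, 1000) + 260229) = 1/(-1*1000**2 + 260229) = 1/(-1*1000000 + 260229) = 1/(-1000000 + 260229) = 1/(-739771) = -1/739771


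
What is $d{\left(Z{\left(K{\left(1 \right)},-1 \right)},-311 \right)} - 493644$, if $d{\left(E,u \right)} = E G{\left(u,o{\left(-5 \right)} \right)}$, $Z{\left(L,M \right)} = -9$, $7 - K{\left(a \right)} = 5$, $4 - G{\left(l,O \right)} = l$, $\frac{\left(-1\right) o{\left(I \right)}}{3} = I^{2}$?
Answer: $-496479$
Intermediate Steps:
$o{\left(I \right)} = - 3 I^{2}$
$G{\left(l,O \right)} = 4 - l$
$K{\left(a \right)} = 2$ ($K{\left(a \right)} = 7 - 5 = 2$)
$d{\left(E,u \right)} = E \left(4 - u\right)$
$d{\left(Z{\left(K{\left(1 \right)},-1 \right)},-311 \right)} - 493644 = - 9 \left(4 - -311\right) - 493644 = - 9 \left(4 + 311\right) - 493644 = \left(-9\right) 315 - 493644 = -2835 - 493644 = -496479$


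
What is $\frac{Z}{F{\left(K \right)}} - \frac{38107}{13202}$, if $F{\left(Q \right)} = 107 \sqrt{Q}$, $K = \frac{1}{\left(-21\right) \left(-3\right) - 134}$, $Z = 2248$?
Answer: $- \frac{38107}{13202} - \frac{2248 i \sqrt{71}}{107} \approx -2.8865 - 177.03 i$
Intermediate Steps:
$K = - \frac{1}{71}$ ($K = \frac{1}{63 - 134} = \frac{1}{-71} = - \frac{1}{71} \approx -0.014085$)
$\frac{Z}{F{\left(K \right)}} - \frac{38107}{13202} = \frac{2248}{107 \sqrt{- \frac{1}{71}}} - \frac{38107}{13202} = \frac{2248}{107 \frac{i \sqrt{71}}{71}} - \frac{38107}{13202} = \frac{2248}{\frac{107}{71} i \sqrt{71}} - \frac{38107}{13202} = 2248 \left(- \frac{i \sqrt{71}}{107}\right) - \frac{38107}{13202} = - \frac{2248 i \sqrt{71}}{107} - \frac{38107}{13202} = - \frac{38107}{13202} - \frac{2248 i \sqrt{71}}{107}$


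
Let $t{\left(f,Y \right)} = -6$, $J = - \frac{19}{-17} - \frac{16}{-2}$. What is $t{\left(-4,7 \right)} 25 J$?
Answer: $- \frac{23250}{17} \approx -1367.6$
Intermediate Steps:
$J = \frac{155}{17}$ ($J = \left(-19\right) \left(- \frac{1}{17}\right) - -8 = \frac{19}{17} + 8 = \frac{155}{17} \approx 9.1176$)
$t{\left(-4,7 \right)} 25 J = \left(-6\right) 25 \cdot \frac{155}{17} = \left(-150\right) \frac{155}{17} = - \frac{23250}{17}$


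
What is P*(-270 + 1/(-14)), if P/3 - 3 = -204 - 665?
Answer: 4911519/7 ≈ 7.0165e+5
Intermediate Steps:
P = -2598 (P = 9 + 3*(-204 - 665) = 9 + 3*(-869) = 9 - 2607 = -2598)
P*(-270 + 1/(-14)) = -2598*(-270 + 1/(-14)) = -2598*(-270 - 1/14) = -2598*(-3781/14) = 4911519/7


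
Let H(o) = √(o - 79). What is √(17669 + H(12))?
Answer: √(17669 + I*√67) ≈ 132.92 + 0.031*I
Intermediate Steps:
H(o) = √(-79 + o)
√(17669 + H(12)) = √(17669 + √(-79 + 12)) = √(17669 + √(-67)) = √(17669 + I*√67)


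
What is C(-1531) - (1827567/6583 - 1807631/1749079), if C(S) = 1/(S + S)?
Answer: -9751438676354097/35256440768534 ≈ -276.59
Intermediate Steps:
C(S) = 1/(2*S)
C(-1531) - (1827567/6583 - 1807631/1749079) = (½)/(-1531) - (1827567/6583 - 1807631/1749079) = (½)*(-1/1531) - (1827567*(1/6583) - 1807631*1/1749079) = -1/3062 - (1827567/6583 - 1807631/1749079) = -1/3062 - 1*3184659425920/11514187057 = -1/3062 - 3184659425920/11514187057 = -9751438676354097/35256440768534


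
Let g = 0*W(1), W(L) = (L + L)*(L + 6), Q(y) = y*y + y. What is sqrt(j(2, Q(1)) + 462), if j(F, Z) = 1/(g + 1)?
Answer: sqrt(463) ≈ 21.517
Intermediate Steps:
Q(y) = y + y**2 (Q(y) = y**2 + y = y + y**2)
W(L) = 2*L*(6 + L) (W(L) = (2*L)*(6 + L) = 2*L*(6 + L))
g = 0 (g = 0*(2*1*(6 + 1)) = 0*(2*1*7) = 0*14 = 0)
j(F, Z) = 1 (j(F, Z) = 1/(0 + 1) = 1/1 = 1)
sqrt(j(2, Q(1)) + 462) = sqrt(1 + 462) = sqrt(463)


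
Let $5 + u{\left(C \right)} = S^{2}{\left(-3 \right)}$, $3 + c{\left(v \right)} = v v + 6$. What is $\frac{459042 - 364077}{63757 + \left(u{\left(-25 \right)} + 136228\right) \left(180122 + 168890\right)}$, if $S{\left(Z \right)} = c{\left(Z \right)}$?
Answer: $\frac{31655}{15864594387} \approx 1.9953 \cdot 10^{-6}$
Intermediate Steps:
$c{\left(v \right)} = 3 + v^{2}$ ($c{\left(v \right)} = -3 + \left(v v + 6\right) = -3 + \left(v^{2} + 6\right) = -3 + \left(6 + v^{2}\right) = 3 + v^{2}$)
$S{\left(Z \right)} = 3 + Z^{2}$
$u{\left(C \right)} = 139$ ($u{\left(C \right)} = -5 + \left(3 + \left(-3\right)^{2}\right)^{2} = -5 + \left(3 + 9\right)^{2} = -5 + 12^{2} = -5 + 144 = 139$)
$\frac{459042 - 364077}{63757 + \left(u{\left(-25 \right)} + 136228\right) \left(180122 + 168890\right)} = \frac{459042 - 364077}{63757 + \left(139 + 136228\right) \left(180122 + 168890\right)} = \frac{94965}{63757 + 136367 \cdot 349012} = \frac{94965}{63757 + 47593719404} = \frac{94965}{47593783161} = 94965 \cdot \frac{1}{47593783161} = \frac{31655}{15864594387}$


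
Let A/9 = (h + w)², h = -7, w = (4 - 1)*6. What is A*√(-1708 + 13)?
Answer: 1089*I*√1695 ≈ 44835.0*I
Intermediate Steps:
w = 18 (w = 3*6 = 18)
A = 1089 (A = 9*(-7 + 18)² = 9*11² = 9*121 = 1089)
A*√(-1708 + 13) = 1089*√(-1708 + 13) = 1089*√(-1695) = 1089*(I*√1695) = 1089*I*√1695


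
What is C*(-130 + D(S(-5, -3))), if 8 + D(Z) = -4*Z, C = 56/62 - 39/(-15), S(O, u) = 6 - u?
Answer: -94482/155 ≈ -609.56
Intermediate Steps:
C = 543/155 (C = 56*(1/62) - 39*(-1/15) = 28/31 + 13/5 = 543/155 ≈ 3.5032)
D(Z) = -8 - 4*Z
C*(-130 + D(S(-5, -3))) = 543*(-130 + (-8 - 4*(6 - 1*(-3))))/155 = 543*(-130 + (-8 - 4*(6 + 3)))/155 = 543*(-130 + (-8 - 4*9))/155 = 543*(-130 + (-8 - 36))/155 = 543*(-130 - 44)/155 = (543/155)*(-174) = -94482/155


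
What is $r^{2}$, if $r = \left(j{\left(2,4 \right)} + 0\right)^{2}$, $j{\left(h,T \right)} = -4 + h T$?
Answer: $256$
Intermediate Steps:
$j{\left(h,T \right)} = -4 + T h$
$r = 16$ ($r = \left(\left(-4 + 4 \cdot 2\right) + 0\right)^{2} = \left(\left(-4 + 8\right) + 0\right)^{2} = \left(4 + 0\right)^{2} = 4^{2} = 16$)
$r^{2} = 16^{2} = 256$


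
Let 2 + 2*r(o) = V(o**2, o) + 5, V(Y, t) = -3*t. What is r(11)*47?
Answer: -705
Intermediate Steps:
r(o) = 3/2 - 3*o/2 (r(o) = -1 + (-3*o + 5)/2 = -1 + (5 - 3*o)/2 = -1 + (5/2 - 3*o/2) = 3/2 - 3*o/2)
r(11)*47 = (3/2 - 3/2*11)*47 = (3/2 - 33/2)*47 = -15*47 = -705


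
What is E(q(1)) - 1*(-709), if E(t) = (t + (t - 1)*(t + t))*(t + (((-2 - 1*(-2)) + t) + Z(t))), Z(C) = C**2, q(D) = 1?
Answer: 712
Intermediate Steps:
E(t) = (t + 2*t*(-1 + t))*(t**2 + 2*t) (E(t) = (t + (t - 1)*(t + t))*(t + (((-2 - 1*(-2)) + t) + t**2)) = (t + (-1 + t)*(2*t))*(t + (((-2 + 2) + t) + t**2)) = (t + 2*t*(-1 + t))*(t + ((0 + t) + t**2)) = (t + 2*t*(-1 + t))*(t + (t + t**2)) = (t + 2*t*(-1 + t))*(t**2 + 2*t))
E(q(1)) - 1*(-709) = 1**2*(-2 + 2*1**2 + 3*1) - 1*(-709) = 1*(-2 + 2*1 + 3) + 709 = 1*(-2 + 2 + 3) + 709 = 1*3 + 709 = 3 + 709 = 712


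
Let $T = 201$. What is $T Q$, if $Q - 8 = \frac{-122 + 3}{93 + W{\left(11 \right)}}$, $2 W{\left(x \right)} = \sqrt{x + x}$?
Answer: $\frac{23348562}{17287} + \frac{23919 \sqrt{22}}{17287} \approx 1357.1$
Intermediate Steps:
$W{\left(x \right)} = \frac{\sqrt{2} \sqrt{x}}{2}$ ($W{\left(x \right)} = \frac{\sqrt{x + x}}{2} = \frac{\sqrt{2 x}}{2} = \frac{\sqrt{2} \sqrt{x}}{2}$)
$Q = 8 - \frac{119}{93 + \frac{\sqrt{22}}{2}}$ ($Q = 8 + \frac{-122 + 3}{93 + \frac{\sqrt{2} \sqrt{11}}{2}} = 8 - \frac{119}{93 + \frac{\sqrt{22}}{2}} \approx 6.7519$)
$T Q = 201 \left(\frac{116162}{17287} + \frac{119 \sqrt{22}}{17287}\right) = \frac{23348562}{17287} + \frac{23919 \sqrt{22}}{17287}$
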